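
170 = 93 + 77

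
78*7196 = 561288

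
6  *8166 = 48996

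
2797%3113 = 2797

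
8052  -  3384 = 4668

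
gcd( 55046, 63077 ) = 1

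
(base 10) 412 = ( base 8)634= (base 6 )1524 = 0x19C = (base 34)c4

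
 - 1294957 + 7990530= 6695573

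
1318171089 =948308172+369862917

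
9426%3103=117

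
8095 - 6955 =1140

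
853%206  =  29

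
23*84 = 1932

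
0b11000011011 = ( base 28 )1RN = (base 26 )283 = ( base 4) 120123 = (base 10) 1563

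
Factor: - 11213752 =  - 2^3*11^1*61^1*2089^1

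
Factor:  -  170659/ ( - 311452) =2^(-2)*157^1*1087^1*77863^ ( - 1 )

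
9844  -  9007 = 837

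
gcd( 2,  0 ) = 2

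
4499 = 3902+597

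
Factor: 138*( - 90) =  -2^2*3^3*5^1*23^1= -  12420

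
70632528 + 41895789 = 112528317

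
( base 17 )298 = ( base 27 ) 10A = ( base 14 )3AB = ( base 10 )739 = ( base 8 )1343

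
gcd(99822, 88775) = 1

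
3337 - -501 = 3838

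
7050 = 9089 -2039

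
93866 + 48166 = 142032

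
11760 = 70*168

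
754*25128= 18946512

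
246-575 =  - 329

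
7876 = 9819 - 1943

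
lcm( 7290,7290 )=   7290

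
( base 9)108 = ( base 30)2t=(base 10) 89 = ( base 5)324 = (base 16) 59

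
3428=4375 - 947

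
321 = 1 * 321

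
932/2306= 466/1153=0.40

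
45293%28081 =17212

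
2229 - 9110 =-6881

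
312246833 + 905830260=1218077093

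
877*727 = 637579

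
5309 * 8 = 42472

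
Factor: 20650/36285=2^1 * 3^( - 1) *5^1*7^1*41^( - 1) = 70/123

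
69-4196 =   -  4127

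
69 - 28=41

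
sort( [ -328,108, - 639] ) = [  -  639, - 328,108]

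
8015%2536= 407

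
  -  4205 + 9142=4937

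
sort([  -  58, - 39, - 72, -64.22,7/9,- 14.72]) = [ - 72, - 64.22, - 58, - 39, - 14.72,7/9]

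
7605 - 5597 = 2008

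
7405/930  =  1481/186 =7.96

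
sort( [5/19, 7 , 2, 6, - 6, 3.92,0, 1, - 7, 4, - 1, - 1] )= [  -  7, - 6 , - 1, - 1, 0, 5/19,1, 2,3.92, 4,6,7]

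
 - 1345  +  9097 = 7752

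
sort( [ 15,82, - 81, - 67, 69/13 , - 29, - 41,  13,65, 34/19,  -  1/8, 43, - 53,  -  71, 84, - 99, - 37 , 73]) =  [ -99, - 81 ,-71,- 67, - 53, - 41, - 37, - 29, - 1/8,34/19,69/13,13,15,43,65 , 73,82,84]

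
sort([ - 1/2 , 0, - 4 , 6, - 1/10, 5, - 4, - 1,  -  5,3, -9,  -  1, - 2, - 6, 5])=[-9,  -  6,-5, - 4, -4, - 2,-1, - 1, -1/2,  -  1/10 , 0,3,5, 5,6] 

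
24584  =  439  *56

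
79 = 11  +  68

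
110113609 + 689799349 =799912958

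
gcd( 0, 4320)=4320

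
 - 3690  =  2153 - 5843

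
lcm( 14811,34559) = 103677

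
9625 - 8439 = 1186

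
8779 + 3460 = 12239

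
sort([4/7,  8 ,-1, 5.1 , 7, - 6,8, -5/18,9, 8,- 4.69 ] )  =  [ -6,-4.69, - 1, - 5/18, 4/7 , 5.1,7,8,8 , 8 , 9 ] 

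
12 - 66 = - 54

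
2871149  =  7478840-4607691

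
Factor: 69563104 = 2^5* 13^2*19^1*677^1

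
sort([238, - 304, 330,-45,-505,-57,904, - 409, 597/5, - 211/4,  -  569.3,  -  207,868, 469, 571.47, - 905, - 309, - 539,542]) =[ - 905,  -  569.3,  -  539,  -  505,- 409, - 309, -304,-207,-57,-211/4, -45,597/5, 238,330, 469,542,571.47, 868, 904]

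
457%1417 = 457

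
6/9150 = 1/1525  =  0.00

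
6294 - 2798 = 3496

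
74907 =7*10701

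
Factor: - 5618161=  - 31^1*61^1*2971^1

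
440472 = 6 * 73412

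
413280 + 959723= 1373003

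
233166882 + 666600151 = 899767033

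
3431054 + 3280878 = 6711932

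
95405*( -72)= - 6869160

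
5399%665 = 79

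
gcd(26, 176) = 2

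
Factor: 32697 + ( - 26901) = 2^2*3^2*7^1  *  23^1 = 5796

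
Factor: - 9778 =-2^1*4889^1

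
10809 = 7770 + 3039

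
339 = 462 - 123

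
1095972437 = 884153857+211818580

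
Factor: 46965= 3^1*5^1 * 31^1 * 101^1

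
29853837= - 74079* (  -  403 )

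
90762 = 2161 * 42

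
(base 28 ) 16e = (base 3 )1022210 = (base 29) 149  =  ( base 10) 966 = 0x3c6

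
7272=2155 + 5117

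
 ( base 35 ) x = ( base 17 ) 1g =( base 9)36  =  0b100001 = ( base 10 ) 33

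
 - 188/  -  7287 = 188/7287=0.03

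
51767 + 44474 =96241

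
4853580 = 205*23676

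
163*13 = 2119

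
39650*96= 3806400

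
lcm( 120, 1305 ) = 10440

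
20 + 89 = 109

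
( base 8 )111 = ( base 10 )73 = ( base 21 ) 3A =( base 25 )2N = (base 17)45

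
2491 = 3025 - 534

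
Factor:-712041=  - 3^1 * 11^1*21577^1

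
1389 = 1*1389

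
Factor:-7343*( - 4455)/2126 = 2^( - 1)*3^4 * 5^1 * 7^1*11^1*1049^1 * 1063^( - 1)=32713065/2126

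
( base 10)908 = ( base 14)48C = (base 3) 1020122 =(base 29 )129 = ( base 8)1614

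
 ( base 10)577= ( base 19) 1b7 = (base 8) 1101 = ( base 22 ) 145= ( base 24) 101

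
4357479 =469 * 9291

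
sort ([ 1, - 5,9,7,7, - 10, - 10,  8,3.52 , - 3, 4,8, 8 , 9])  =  [ - 10, - 10, - 5, - 3,  1 , 3.52 , 4, 7, 7,8,8, 8, 9,9] 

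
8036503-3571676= 4464827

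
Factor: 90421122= 2^1*3^1 * 11^2*269^1*463^1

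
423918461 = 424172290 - 253829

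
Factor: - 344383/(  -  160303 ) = 449/209 = 11^( - 1)*19^( - 1 )*449^1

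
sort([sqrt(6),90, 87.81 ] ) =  [ sqrt( 6 ), 87.81,90]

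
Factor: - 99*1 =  - 3^2*11^1 = -99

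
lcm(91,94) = 8554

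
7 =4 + 3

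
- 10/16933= - 1 + 16923/16933= - 0.00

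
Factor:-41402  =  -2^1* 127^1*163^1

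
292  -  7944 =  - 7652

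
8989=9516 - 527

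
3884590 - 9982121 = - 6097531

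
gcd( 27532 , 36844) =4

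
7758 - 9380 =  - 1622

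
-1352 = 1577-2929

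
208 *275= 57200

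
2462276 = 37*66548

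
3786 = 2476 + 1310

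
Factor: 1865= 5^1*373^1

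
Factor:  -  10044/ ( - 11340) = 31/35 = 5^( - 1)*7^( - 1 )*31^1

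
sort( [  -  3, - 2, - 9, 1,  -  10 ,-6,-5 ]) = [ - 10,-9,-6,- 5, - 3, - 2, 1 ] 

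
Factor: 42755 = 5^1 *17^1 * 503^1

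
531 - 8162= -7631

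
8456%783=626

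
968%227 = 60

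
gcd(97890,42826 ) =2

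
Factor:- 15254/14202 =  - 29/27 = - 3^( - 3 )*29^1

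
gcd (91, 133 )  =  7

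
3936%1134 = 534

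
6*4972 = 29832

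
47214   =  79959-32745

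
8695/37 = 235 = 235.00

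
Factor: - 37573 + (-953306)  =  -990879 = - 3^1 * 17^1 * 19429^1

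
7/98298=7/98298  =  0.00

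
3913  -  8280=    - 4367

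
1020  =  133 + 887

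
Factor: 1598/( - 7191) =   -  2/9 = - 2^1 * 3^( - 2)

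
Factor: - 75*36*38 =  - 102600= -  2^3*3^3*5^2*19^1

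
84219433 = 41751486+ 42467947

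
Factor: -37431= -3^2*4159^1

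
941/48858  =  941/48858  =  0.02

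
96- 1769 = -1673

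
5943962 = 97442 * 61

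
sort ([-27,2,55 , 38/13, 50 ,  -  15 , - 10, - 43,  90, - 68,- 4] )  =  [ - 68, - 43, - 27,- 15, - 10, - 4,2, 38/13 , 50, 55,90]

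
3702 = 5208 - 1506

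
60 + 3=63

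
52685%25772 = 1141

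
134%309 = 134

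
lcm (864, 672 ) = 6048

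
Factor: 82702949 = 7^1*53^1*222919^1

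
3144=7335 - 4191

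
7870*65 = 511550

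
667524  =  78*8558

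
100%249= 100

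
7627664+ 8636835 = 16264499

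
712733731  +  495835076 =1208568807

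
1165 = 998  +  167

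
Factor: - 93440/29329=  - 2^8 * 5^1 * 73^1*139^( - 1) * 211^( - 1) 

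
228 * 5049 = 1151172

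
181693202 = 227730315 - 46037113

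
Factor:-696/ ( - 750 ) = 2^2*5^( - 3 )*29^1 =116/125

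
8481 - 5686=2795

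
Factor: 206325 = 3^2*5^2*7^1*131^1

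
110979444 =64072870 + 46906574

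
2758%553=546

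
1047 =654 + 393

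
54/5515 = 54/5515 = 0.01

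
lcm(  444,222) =444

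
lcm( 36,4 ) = 36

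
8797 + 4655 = 13452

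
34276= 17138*2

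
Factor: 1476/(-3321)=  - 4/9  =  -  2^2 *3^( - 2 ) 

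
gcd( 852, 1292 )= 4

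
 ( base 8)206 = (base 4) 2012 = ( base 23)5J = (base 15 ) 8e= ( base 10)134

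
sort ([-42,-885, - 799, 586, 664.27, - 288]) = [-885,-799,-288,- 42,586, 664.27]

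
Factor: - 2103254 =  - 2^1*29^1*36263^1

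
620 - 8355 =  - 7735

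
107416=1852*58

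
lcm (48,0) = 0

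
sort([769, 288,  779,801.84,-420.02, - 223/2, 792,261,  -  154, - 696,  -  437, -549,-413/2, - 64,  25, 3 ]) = [ - 696, - 549,  -  437, - 420.02 , - 413/2, - 154, - 223/2, - 64 , 3,25, 261, 288, 769, 779, 792,  801.84 ]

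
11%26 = 11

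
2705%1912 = 793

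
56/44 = 1 + 3/11 = 1.27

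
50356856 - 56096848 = - 5739992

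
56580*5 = 282900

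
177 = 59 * 3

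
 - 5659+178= -5481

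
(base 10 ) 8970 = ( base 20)128A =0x230A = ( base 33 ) 87R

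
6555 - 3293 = 3262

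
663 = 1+662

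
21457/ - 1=- 21457/1 = -  21457.00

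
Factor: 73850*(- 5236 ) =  - 2^3*5^2*7^2*11^1  *  17^1 * 211^1=-  386678600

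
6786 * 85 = 576810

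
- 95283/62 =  - 1537  +  11/62 = - 1536.82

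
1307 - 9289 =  - 7982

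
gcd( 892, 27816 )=4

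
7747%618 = 331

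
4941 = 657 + 4284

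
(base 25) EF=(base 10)365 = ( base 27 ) DE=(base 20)I5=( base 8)555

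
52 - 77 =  - 25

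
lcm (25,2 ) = 50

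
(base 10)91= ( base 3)10101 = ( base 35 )2l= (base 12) 77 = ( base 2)1011011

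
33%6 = 3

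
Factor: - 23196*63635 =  - 1476077460 = -2^2*3^1*5^1 * 11^1 * 13^1*89^1  *1933^1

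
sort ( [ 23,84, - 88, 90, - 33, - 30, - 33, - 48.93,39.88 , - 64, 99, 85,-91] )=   [ - 91,  -  88, - 64, - 48.93 , - 33, - 33, - 30,23, 39.88,  84, 85,90, 99]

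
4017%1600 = 817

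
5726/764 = 7+ 189/382 = 7.49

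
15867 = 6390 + 9477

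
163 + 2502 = 2665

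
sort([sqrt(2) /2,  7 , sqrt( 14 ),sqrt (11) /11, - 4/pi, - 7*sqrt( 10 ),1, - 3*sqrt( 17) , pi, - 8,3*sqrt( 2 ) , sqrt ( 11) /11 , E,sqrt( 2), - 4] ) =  [-7*sqrt( 10), - 3 * sqrt (17), - 8,- 4, - 4/pi, sqrt( 11)/11, sqrt( 11)/11, sqrt( 2) /2,1 , sqrt( 2), E, pi,sqrt( 14), 3*sqrt ( 2), 7]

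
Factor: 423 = 3^2 * 47^1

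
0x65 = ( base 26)3n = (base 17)5g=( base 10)101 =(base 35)2v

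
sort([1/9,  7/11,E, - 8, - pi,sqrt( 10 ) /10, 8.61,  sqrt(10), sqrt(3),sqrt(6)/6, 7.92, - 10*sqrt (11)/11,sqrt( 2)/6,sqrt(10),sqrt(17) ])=[ - 8,-pi, - 10 * sqrt(11 ) /11, 1/9 , sqrt(  2 ) /6,sqrt(10 ) /10 , sqrt( 6)/6,7/11,sqrt(  3 ),E,sqrt(10), sqrt( 10 ),sqrt(17),7.92, 8.61 ]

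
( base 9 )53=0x30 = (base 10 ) 48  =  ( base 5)143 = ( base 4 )300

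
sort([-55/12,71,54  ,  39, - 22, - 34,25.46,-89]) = [ - 89,-34, - 22,-55/12, 25.46 , 39, 54, 71] 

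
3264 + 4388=7652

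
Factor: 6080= 2^6 *5^1*19^1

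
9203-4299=4904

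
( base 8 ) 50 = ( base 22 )1I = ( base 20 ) 20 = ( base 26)1E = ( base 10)40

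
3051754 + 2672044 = 5723798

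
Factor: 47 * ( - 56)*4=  - 10528 = -2^5*7^1*47^1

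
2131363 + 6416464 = 8547827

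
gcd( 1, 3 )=1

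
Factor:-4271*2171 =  - 13^1*167^1*4271^1 = - 9272341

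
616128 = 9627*64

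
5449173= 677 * 8049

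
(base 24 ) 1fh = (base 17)351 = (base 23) 1IA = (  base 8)1671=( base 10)953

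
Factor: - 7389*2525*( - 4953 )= 92409235425= 3^3*5^2*13^1*101^1*127^1*821^1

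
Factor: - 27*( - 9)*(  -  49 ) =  - 3^5 * 7^2 = - 11907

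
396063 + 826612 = 1222675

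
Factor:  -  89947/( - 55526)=2^( - 1 ) * 11^1*13^1  *  17^1*37^1*27763^(-1 ) 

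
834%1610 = 834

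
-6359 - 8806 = -15165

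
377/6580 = 377/6580 = 0.06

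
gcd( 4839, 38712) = 4839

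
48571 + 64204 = 112775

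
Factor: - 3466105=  - 5^1*89^1*7789^1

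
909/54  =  101/6 = 16.83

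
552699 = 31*17829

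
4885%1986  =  913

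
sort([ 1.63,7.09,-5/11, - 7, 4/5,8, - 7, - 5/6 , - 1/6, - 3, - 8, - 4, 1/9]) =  [ -8, - 7,- 7, - 4, - 3, - 5/6, - 5/11, - 1/6,  1/9,4/5,1.63,7.09,8]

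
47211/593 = 79 + 364/593 = 79.61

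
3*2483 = 7449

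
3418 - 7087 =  - 3669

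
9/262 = 9/262 = 0.03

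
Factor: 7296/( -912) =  - 2^3 = -8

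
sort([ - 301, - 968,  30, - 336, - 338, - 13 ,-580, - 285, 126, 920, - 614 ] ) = [ - 968,  -  614, - 580, - 338, - 336 , - 301, - 285,-13, 30, 126, 920]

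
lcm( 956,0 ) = 0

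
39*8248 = 321672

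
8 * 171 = 1368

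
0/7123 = 0 = 0.00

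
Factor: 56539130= 2^1*5^1*127^1*44519^1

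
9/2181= 3/727 = 0.00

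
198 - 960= - 762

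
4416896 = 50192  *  88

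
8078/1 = 8078= 8078.00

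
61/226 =61/226 =0.27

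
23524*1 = 23524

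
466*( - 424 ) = -197584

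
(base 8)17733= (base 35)6N0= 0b1111111011011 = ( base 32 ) 7UR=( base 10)8155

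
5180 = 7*740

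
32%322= 32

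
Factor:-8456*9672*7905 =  - 646521744960 = - 2^6 *3^2*5^1*7^1*13^1*17^1* 31^2*151^1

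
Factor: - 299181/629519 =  - 3^1*11^( - 1 ) * 31^1*151^(  -  1 )*379^( - 1 )*3217^1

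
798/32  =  399/16 = 24.94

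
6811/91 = 74 + 11/13 = 74.85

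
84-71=13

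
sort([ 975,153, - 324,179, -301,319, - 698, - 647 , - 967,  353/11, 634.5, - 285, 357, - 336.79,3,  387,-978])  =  [ -978, - 967, - 698, - 647, - 336.79, - 324 , - 301, - 285,3,353/11, 153 , 179,319, 357,387, 634.5,975]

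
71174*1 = 71174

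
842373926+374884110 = 1217258036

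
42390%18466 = 5458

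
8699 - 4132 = 4567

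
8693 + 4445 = 13138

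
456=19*24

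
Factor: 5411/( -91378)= - 773/13054 = -2^ ( - 1 )*61^(-1 )*107^( -1)*773^1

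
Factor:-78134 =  - 2^1*  7^1*5581^1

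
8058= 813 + 7245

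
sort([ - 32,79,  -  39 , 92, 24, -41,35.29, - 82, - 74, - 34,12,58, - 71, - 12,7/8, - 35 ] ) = [ - 82, - 74, - 71, - 41, - 39, - 35, - 34, - 32, - 12, 7/8,12,24, 35.29,  58,79, 92 ] 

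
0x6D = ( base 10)109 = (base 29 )3M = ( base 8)155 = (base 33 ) 3a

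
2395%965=465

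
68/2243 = 68/2243 = 0.03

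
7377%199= 14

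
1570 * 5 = 7850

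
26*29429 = 765154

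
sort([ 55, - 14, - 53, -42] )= [ - 53, - 42, - 14, 55 ] 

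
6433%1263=118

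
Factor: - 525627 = -3^2*58403^1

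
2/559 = 2/559 = 0.00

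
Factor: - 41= -41^1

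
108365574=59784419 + 48581155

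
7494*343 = 2570442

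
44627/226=197+105/226= 197.46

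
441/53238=147/17746 = 0.01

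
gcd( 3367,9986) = 1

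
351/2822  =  351/2822  =  0.12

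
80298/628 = 40149/314  =  127.86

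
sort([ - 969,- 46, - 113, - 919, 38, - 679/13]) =[  -  969 , - 919,  -  113, - 679/13,-46,  38]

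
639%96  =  63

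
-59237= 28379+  - 87616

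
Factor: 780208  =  2^4*11^2*13^1*  31^1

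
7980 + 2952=10932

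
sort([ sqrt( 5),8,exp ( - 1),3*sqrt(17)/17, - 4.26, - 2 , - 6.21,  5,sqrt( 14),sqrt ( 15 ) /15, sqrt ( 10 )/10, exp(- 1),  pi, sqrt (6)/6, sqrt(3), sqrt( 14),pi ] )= [-6.21,-4.26, - 2, sqrt ( 15)/15, sqrt(10 ) /10, exp ( - 1),  exp( - 1 ),  sqrt ( 6) /6, 3*sqrt(17) /17,  sqrt( 3),sqrt(5), pi, pi,  sqrt(14),  sqrt(14),5,8 ]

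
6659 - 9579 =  - 2920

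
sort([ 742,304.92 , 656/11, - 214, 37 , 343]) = [  -  214,37,656/11, 304.92,  343, 742]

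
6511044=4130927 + 2380117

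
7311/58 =126 + 3/58  =  126.05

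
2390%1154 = 82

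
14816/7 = 14816/7 =2116.57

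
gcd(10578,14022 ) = 246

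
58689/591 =99 + 60/197= 99.30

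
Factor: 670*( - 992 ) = - 664640 = - 2^6*5^1*31^1*67^1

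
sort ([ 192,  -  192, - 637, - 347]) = [ - 637, - 347, - 192, 192 ] 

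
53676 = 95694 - 42018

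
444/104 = 111/26 = 4.27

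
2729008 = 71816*38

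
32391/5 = 6478 + 1/5= 6478.20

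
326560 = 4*81640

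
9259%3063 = 70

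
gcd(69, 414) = 69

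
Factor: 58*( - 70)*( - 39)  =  158340 =2^2*3^1*5^1*7^1*13^1*29^1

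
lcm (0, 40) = 0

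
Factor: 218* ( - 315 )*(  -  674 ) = 2^2*3^2 *5^1*7^1 * 109^1*337^1=46283580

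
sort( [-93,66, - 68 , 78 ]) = [ - 93, - 68 , 66,  78 ] 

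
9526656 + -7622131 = 1904525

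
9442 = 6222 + 3220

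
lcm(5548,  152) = 11096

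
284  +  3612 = 3896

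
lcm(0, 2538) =0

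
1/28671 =1/28671 = 0.00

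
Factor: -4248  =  - 2^3*3^2*59^1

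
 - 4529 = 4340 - 8869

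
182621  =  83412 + 99209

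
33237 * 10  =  332370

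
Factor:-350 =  - 2^1*5^2 * 7^1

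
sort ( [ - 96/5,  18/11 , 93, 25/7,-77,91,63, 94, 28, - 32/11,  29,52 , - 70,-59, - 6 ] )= [ - 77, - 70,-59 , - 96/5, - 6, - 32/11,18/11,25/7, 28, 29, 52 , 63,  91 , 93,94 ] 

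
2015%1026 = 989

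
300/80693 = 300/80693  =  0.00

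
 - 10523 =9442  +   - 19965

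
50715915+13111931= 63827846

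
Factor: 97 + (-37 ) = 2^2*3^1*5^1 =60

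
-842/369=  - 842/369 =- 2.28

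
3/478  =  3/478 =0.01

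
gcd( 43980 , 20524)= 2932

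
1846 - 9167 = -7321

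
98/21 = 14/3 = 4.67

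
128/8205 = 128/8205 =0.02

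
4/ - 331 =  - 1+ 327/331=-0.01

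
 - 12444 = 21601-34045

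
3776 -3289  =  487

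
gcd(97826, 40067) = 1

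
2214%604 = 402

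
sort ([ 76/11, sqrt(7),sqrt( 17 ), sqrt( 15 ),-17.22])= [ - 17.22,sqrt(7 ),sqrt( 15), sqrt(17), 76/11]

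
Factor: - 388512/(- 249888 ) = 213/137 = 3^1*71^1*137^( - 1 )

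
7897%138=31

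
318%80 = 78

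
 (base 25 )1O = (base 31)1i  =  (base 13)3a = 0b110001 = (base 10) 49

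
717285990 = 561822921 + 155463069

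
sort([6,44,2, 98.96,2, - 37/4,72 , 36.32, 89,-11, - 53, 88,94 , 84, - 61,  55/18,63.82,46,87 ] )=[ - 61, - 53, - 11, - 37/4, 2,  2,55/18, 6,36.32, 44,46, 63.82 , 72, 84,87,88,89,94,98.96] 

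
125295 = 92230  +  33065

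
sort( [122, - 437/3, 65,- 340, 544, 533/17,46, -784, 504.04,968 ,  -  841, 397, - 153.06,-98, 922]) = [-841, - 784, -340,-153.06, - 437/3, -98, 533/17, 46,65  ,  122, 397,504.04, 544,922,968]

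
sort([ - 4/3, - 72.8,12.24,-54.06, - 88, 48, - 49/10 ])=[ - 88, - 72.8, - 54.06, - 49/10, - 4/3,  12.24,48] 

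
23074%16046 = 7028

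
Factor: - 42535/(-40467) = 3^( - 1 )*5^1*7^( - 1)*41^( - 1 )*181^1  =  905/861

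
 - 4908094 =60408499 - 65316593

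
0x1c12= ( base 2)1110000010010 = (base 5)212221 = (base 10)7186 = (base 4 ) 1300102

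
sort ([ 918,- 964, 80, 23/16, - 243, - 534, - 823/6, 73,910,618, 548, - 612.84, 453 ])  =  [ - 964, - 612.84, - 534, - 243, - 823/6,23/16,73, 80 , 453, 548,618 , 910,  918 ] 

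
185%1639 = 185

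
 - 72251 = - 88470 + 16219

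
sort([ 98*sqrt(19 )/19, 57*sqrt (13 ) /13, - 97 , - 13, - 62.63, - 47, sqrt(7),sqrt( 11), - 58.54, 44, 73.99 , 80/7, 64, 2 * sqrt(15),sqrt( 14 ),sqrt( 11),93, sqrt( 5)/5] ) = [-97, - 62.63, - 58.54, - 47, - 13, sqrt(5) /5, sqrt(7 ), sqrt(11), sqrt( 11),sqrt(14 ),2*sqrt(15), 80/7, 57*sqrt(13) /13, 98 * sqrt(19 ) /19, 44, 64, 73.99, 93] 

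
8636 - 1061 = 7575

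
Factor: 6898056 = 2^3*3^1*11^1*17^1*29^1*53^1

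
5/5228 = 5/5228 = 0.00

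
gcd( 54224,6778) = 6778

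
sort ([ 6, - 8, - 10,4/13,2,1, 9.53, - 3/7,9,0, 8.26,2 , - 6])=[ - 10, - 8, -6, - 3/7,0,4/13,1, 2, 2,  6,8.26 , 9,9.53]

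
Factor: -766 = -2^1*383^1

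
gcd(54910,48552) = 578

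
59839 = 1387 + 58452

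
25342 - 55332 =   -  29990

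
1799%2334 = 1799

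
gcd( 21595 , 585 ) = 5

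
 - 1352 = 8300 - 9652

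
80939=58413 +22526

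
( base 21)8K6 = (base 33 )3KR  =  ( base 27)5BC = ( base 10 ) 3954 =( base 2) 111101110010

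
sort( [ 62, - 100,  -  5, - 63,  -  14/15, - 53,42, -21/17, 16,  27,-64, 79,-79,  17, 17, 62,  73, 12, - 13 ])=[ - 100,-79,-64,-63,-53,-13, - 5, - 21/17, - 14/15, 12,16, 17,17, 27, 42  ,  62, 62, 73, 79]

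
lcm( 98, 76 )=3724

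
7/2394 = 1/342= 0.00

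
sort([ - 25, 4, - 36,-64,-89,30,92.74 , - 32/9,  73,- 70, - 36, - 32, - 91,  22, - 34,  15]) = [-91,  -  89 , - 70, - 64, - 36,- 36, - 34,-32 ,  -  25, - 32/9,4, 15,22 , 30,73, 92.74]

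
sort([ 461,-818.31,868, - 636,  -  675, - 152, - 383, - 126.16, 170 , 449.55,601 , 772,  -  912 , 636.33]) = [-912,-818.31,-675, - 636,-383, - 152, -126.16,170,449.55,  461,601,636.33,772,  868] 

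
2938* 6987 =20527806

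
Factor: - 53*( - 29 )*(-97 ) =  - 29^1*53^1*97^1 = - 149089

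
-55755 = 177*(  -  315 ) 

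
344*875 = 301000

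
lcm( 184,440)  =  10120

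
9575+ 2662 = 12237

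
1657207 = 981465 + 675742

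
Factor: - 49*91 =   -  7^3*13^1= - 4459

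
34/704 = 17/352 = 0.05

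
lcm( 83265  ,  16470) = 1498770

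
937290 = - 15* ( - 62486)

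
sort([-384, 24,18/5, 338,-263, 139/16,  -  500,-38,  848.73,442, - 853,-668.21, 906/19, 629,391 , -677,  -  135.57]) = [ - 853, - 677, - 668.21,-500, - 384, - 263, - 135.57, - 38, 18/5,139/16, 24, 906/19, 338, 391,442,629, 848.73]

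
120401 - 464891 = - 344490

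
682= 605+77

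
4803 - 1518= 3285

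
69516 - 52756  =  16760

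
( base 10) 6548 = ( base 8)14624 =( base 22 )dbe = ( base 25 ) abn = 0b1100110010100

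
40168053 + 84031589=124199642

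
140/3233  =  140/3233 = 0.04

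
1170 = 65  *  18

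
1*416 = 416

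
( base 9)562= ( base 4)13031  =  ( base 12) 325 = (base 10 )461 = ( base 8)715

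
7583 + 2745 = 10328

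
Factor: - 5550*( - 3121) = 17321550= 2^1*3^1* 5^2*37^1*3121^1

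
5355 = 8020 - 2665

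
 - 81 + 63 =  - 18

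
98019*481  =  47147139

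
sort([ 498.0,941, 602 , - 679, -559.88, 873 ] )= [ - 679,-559.88,498.0, 602, 873 , 941] 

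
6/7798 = 3/3899 = 0.00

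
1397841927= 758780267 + 639061660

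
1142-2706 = -1564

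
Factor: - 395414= - 2^1*211^1*937^1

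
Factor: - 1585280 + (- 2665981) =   -  3^1*7^1*202441^1 = -4251261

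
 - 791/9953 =- 791/9953=- 0.08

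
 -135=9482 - 9617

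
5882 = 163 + 5719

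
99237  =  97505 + 1732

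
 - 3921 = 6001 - 9922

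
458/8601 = 458/8601 = 0.05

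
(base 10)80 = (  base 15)55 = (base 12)68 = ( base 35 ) 2A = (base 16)50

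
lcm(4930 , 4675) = 271150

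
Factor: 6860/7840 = 7/8 = 2^ ( - 3 )*7^1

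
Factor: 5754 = 2^1*3^1*7^1 * 137^1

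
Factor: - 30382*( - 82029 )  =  2^1*3^1*11^1*37^1*739^1*1381^1 =2492205078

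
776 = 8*97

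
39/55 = 39/55 = 0.71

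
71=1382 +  - 1311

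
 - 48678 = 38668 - 87346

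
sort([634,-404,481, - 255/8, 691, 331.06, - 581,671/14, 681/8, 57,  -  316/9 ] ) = [ - 581,-404, - 316/9,-255/8, 671/14,57,  681/8, 331.06, 481, 634, 691 ] 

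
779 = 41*19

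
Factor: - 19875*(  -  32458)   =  2^1*3^1*5^3 * 53^1*16229^1 =645102750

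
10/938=5/469 =0.01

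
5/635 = 1/127 = 0.01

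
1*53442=53442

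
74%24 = 2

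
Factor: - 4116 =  - 2^2 * 3^1*7^3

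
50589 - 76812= - 26223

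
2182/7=311+5/7 = 311.71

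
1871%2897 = 1871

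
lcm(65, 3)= 195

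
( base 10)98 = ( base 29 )3b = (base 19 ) 53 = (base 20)4i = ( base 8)142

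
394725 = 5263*75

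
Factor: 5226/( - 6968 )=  - 2^( - 2 )*3^1 = - 3/4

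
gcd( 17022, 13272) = 6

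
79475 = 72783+6692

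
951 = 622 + 329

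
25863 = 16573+9290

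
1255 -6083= -4828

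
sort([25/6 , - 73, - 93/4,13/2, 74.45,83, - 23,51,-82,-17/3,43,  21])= [ - 82, - 73, - 93/4, - 23,-17/3, 25/6,13/2,21, 43,51, 74.45,83] 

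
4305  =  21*205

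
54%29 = 25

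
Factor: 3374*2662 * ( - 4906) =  - 44063670728 = -  2^3 * 7^1 * 11^4*223^1*241^1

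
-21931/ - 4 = 5482 + 3/4= 5482.75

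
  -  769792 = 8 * (-96224 ) 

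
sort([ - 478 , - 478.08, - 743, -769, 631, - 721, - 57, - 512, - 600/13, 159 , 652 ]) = [ - 769, - 743, - 721, - 512, - 478.08, - 478,-57,  -  600/13,  159, 631,652]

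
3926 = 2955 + 971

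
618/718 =309/359  =  0.86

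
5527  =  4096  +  1431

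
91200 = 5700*16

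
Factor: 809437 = 809437^1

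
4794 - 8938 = -4144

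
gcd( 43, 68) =1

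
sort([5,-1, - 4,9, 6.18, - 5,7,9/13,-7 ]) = [ - 7  , - 5, - 4, - 1,9/13,5,  6.18,7,9]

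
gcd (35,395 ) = 5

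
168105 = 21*8005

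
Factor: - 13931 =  - 13931^1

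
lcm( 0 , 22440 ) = 0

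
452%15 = 2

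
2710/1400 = 1 + 131/140 = 1.94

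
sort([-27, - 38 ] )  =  [  -  38, - 27]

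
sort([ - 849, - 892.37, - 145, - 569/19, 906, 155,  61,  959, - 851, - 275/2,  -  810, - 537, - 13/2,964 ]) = [ - 892.37 , -851, - 849, - 810  ,-537,  -  145, - 275/2,  -  569/19, - 13/2, 61, 155,906, 959 , 964 ]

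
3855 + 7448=11303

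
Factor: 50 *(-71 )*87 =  - 308850 = -  2^1 * 3^1*5^2*29^1 * 71^1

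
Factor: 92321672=2^3*199^1*57991^1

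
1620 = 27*60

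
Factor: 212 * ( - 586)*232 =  - 28821824 = -2^6*29^1*53^1*293^1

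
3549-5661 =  - 2112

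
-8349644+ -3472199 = -11821843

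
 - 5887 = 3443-9330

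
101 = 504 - 403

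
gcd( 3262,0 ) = 3262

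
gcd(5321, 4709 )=17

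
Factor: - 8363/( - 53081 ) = 7^ ( - 1)*7583^( - 1) * 8363^1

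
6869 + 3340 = 10209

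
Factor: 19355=5^1*7^2*79^1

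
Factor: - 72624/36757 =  - 2^4*3^1*7^( - 1)*17^1*59^ (  -  1)=- 816/413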